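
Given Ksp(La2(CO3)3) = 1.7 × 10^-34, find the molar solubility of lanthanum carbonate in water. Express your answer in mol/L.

6.9 × 10^-8 M

La2(CO3)3(s) ⇌ 2 La^3+ + 3 CO3^2-
Ksp = [La^3+]^2[CO3^2-]^3
For each mole of La2(CO3)3 that dissolves: [La^3+] = 2s, [CO3^2-] = 3s.
Ksp = (2s)^2(3s)^3 = 108s^5
s^5 = 1.7 × 10^-34 / 108, so s = 6.9 × 10^-8 M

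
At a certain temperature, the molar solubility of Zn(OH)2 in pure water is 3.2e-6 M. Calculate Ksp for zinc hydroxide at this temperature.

Ksp ≈ 1.3 × 10^-16

Zn(OH)2(s) ⇌ Zn^2+ + 2 OH^-
Let s = molar solubility. Then [Zn^2+] = s and [OH^-] = 2s.
Ksp = [Zn^2+][OH^-]^2
So Ksp = s × (2s)^2 = 4s^3
Ksp = 4 × (3.2 × 10^-6)^3 = 1.3 × 10^-16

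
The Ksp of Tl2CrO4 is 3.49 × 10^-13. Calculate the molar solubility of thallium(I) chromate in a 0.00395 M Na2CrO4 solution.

Tl2CrO4(s) <=> 2 Tl^+ + CrO4^2-
Ksp = [Tl^+]^2[CrO4^2-]
If s mol/L dissolves here, [Tl^+] = 2s, [CrO4^2-] = 0.00395 + s ≈ 0.00395 (Ksp is small, so little additional dissolves).
Ksp ≈ (2s)^2 × 0.00395
s = 4.70 × 10^-6 M
Check: s = 4.7 × 10^-6 ≪ 0.00395, so the approximation is valid.

4.70 × 10^-6 M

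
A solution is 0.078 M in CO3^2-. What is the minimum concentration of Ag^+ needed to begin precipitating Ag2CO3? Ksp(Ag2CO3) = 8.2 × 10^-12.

Ag2CO3(s) <=> 2 Ag^+ + CO3^2-
Ksp = [Ag^+]^2[CO3^2-]
Precipitation begins when Q = Ksp. With [CO3^2-] = 0.078 M:
8.2 × 10^-12 = (0.078) × [Ag^+]^2
[Ag^+] = (8.2 × 10^-12 / 7.8 × 10^-2)^(1/2) = 1.0 × 10^-5 M

1.0 × 10^-5 M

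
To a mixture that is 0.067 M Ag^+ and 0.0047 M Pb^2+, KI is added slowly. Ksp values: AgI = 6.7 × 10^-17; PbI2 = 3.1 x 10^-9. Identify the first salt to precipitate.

AgI

Each salt begins to precipitate when Q = Ksp, i.e. when [I^-] reaches its threshold.
For AgI: 6.7 × 10^-17 = 0.067 × [I^-]  ⇒  [I^-] = 1.0 × 10^-15 M.
For PbI2: 3.1 x 10^-9 = 0.0047 × [I^-]^2  ⇒  [I^-] = 8.1 x 10^-4 M.
The salt with the lower threshold [I^-] precipitates first: AgI.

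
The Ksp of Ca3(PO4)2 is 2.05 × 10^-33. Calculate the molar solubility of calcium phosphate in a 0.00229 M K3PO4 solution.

s = 2.44e-10 M

Ca3(PO4)2(s) ⇌ 3 Ca^2+ + 2 PO4^3-
Ksp = [Ca^2+]^3[PO4^3-]^2
If s mol/L dissolves here, [Ca^2+] = 3s, [PO4^3-] = 0.00229 + 2s ≈ 0.00229 (Ksp is small, so little additional dissolves).
Ksp ≈ (3s)^3 × (0.00229)^2
s = 2.44 × 10^-10 M
Check: 2s = 4.9 × 10^-10 ≪ 0.00229, so the approximation is valid.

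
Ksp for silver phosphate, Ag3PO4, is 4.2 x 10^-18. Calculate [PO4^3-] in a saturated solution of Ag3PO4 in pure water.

Ag3PO4(s) ⇌ 3 Ag^+(aq) + PO4^3-(aq)
Ksp = [Ag^+]^3[PO4^3-]
Let s = molar solubility. Then [Ag^+] = 3s and [PO4^3-] = s.
Substituting: Ksp = (3s)^3s = 27s^4
s^4 = 4.2 x 10^-18 / 27, so s = 1.99 × 10^-5 M
[PO4^3-] = s = 2.0 × 10^-5 M

[PO4^3-] = 2.0e-5 M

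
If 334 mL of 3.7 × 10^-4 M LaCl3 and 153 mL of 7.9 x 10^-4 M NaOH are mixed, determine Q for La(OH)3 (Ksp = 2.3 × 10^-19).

Total volume = 334 + 153 = 487 mL.
[La^3+] = 3.7 × 10^-4 × (334/487) = 2.54 x 10^-4 M
[OH^-] = 7.9 x 10^-4 × (153/487) = 2.48 × 10^-4 M
La(OH)3(s) ⇌ La^3+(aq) + 3 OH^-(aq), so Q = [La^3+][OH^-]^3
Q = (2.54 × 10^-4)(2.48 x 10^-4)^3 = 3.9 x 10^-15
Q > Ksp, so La(OH)3 will precipitate.

Q ≈ 3.9 x 10^-15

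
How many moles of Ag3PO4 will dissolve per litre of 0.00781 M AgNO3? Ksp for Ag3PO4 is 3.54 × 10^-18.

Ag3PO4(s) <=> 3 Ag^+(aq) + PO4^3-(aq)
Ksp = [Ag^+]^3[PO4^3-]
Let s be the molar solubility in this solution. [Ag^+] = 0.00781 + 3s ≈ 0.00781, [PO4^3-] = s (Ksp is small, so little additional dissolves).
Ksp ≈ (0.00781)^3 × s
s = 7.43 x 10^-12 M
Check: 3s = 2.2 × 10^-11 ≪ 0.00781, so the approximation is valid.

7.43 x 10^-12 M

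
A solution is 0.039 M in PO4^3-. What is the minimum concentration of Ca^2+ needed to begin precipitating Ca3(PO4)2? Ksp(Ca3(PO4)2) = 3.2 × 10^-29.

2.8e-9 M

Ca3(PO4)2(s) ⇌ 3 Ca^2+ + 2 PO4^3-
Ksp = [Ca^2+]^3[PO4^3-]^2
Precipitation begins when Q = Ksp. With [PO4^3-] = 0.039 M:
3.2 × 10^-29 = (0.039)^2 × [Ca^2+]^3
[Ca^2+] = (3.2 × 10^-29 / 1.52 × 10^-3)^(1/3) = 2.8 × 10^-9 M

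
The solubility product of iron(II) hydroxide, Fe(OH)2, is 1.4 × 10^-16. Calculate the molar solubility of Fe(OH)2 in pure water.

Fe(OH)2(s) ⇌ Fe^2+ + 2 OH^-
Ksp = [Fe^2+][OH^-]^2
Let s = molar solubility. Then [Fe^2+] = s and [OH^-] = 2s.
Substituting: Ksp = s(2s)^2 = 4s^3
s^3 = 1.4 × 10^-16 / 4, so s = 3.3 × 10^-6 M

s ≈ 3.3e-6 M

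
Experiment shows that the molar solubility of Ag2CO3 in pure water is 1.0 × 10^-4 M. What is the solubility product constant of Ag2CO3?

4.0 × 10^-12

Ag2CO3(s) ⇌ 2 Ag^+ + CO3^2-
If s mol/L of Ag2CO3 dissolves, [Ag^+] = 2s and [CO3^2-] = s.
Ksp = [Ag^+]^2[CO3^2-]
Ksp = (2s)^2s = 4s^3
Ksp = 4 × (1.0 × 10^-4)^3 = 4.0 x 10^-12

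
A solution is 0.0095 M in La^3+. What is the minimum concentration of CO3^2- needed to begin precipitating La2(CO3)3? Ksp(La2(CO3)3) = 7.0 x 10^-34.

La2(CO3)3(s) <=> 2 La^3+(aq) + 3 CO3^2-(aq)
Ksp = [La^3+]^2[CO3^2-]^3
Precipitation begins when Q = Ksp. With [La^3+] = 0.0095 M:
7.0 x 10^-34 = (0.0095)^2 × [CO3^2-]^3
[CO3^2-] = (7.0 x 10^-34 / 9.03 × 10^-5)^(1/3) = 2.0 × 10^-10 M

[CO3^2-] ≈ 2.0 × 10^-10 M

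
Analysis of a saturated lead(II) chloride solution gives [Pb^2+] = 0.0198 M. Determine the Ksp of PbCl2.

PbCl2(s) ⇌ Pb^2+(aq) + 2 Cl^-(aq)
Stoichiometry gives [Cl^-] = (2/1)[Pb^2+] = 3.960 × 10^-2 M.
Ksp = [Pb^2+][Cl^-]^2
Ksp = 1.98 × 10^-2 × (3.960 x 10^-2)^2 = 3.10 × 10^-5

Ksp ≈ 3.10 x 10^-5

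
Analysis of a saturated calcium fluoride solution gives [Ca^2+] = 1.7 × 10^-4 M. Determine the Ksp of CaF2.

CaF2(s) ⇌ Ca^2+(aq) + 2 F^-(aq)
Stoichiometry gives [F^-] = (2/1)[Ca^2+] = 3.40 x 10^-4 M.
Ksp = [Ca^2+][F^-]^2
Ksp = 1.7 × 10^-4 × (3.40 × 10^-4)^2 = 2.0 × 10^-11

Ksp ≈ 2.0 x 10^-11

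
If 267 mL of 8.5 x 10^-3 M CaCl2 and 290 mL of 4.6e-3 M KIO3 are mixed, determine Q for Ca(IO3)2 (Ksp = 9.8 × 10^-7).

Total volume = 267 + 290 = 557 mL.
[Ca^2+] = 8.5 × 10^-3 × (267/557) = 4.07 x 10^-3 M
[IO3^-] = 4.6 × 10^-3 × (290/557) = 2.39 × 10^-3 M
Ca(IO3)2(s) <=> Ca^2+ + 2 IO3^-, so Q = [Ca^2+][IO3^-]^2
Q = (4.07 × 10^-3)(2.39 x 10^-3)^2 = 2.3 × 10^-8
Q < Ksp, so no precipitate of Ca(IO3)2 forms.

Q = 2.3 × 10^-8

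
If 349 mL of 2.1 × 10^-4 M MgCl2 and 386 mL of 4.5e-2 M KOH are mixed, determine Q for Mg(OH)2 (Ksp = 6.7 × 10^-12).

Total volume = 349 + 386 = 735 mL.
[Mg^2+] = 2.1 × 10^-4 × (349/735) = 9.97 × 10^-5 M
[OH^-] = 4.5 × 10^-2 × (386/735) = 2.36 × 10^-2 M
Mg(OH)2(s) <=> Mg^2+(aq) + 2 OH^-(aq), so Q = [Mg^2+][OH^-]^2
Q = (9.97 × 10^-5)(2.36 x 10^-2)^2 = 5.6 × 10^-8
Q > Ksp, so Mg(OH)2 will precipitate.

5.6 × 10^-8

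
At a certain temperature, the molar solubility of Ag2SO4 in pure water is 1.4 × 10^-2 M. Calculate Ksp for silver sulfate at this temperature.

Ksp = 1.1 × 10^-5

Ag2SO4(s) ⇌ 2 Ag^+(aq) + SO4^2-(aq)
For each mole of Ag2SO4 that dissolves: [Ag^+] = 2s, [SO4^2-] = s.
Ksp = [Ag^+]^2[SO4^2-]
Substituting: Ksp = (2s)^2s = 4s^3
With s = 1.4 × 10^-2: Ksp = 1.1 × 10^-5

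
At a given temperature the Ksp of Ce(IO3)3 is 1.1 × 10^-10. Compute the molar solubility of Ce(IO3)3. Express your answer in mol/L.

Ce(IO3)3(s) ⇌ Ce^3+ + 3 IO3^-
Ksp = [Ce^3+][IO3^-]^3
Let s = molar solubility. Then [Ce^3+] = s and [IO3^-] = 3s.
So Ksp = s × (3s)^3 = 27s^4
s^4 = 1.1 × 10^-10 / 27, so s = 1.4 x 10^-3 M

s ≈ 1.4e-3 M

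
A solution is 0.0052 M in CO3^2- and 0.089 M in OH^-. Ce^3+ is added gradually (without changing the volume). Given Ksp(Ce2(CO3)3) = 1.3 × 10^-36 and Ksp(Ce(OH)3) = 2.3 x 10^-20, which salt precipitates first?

Precipitation of each salt starts when its ion product equals its Ksp.
For Ce2(CO3)3: 1.3 × 10^-36 = (0.0052)^3 × [Ce^3+]^2  ⇒  [Ce^3+] = 3.0 × 10^-15 M.
For Ce(OH)3: 2.3 x 10^-20 = (0.089)^3 × [Ce^3+]  ⇒  [Ce^3+] = 3.3 × 10^-17 M.
The salt with the lower threshold [Ce^3+] precipitates first: Ce(OH)3.

Ce(OH)3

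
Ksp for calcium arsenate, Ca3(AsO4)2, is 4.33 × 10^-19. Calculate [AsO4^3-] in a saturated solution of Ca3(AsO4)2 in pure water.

1.67e-4 M

Ca3(AsO4)2(s) ⇌ 3 Ca^2+(aq) + 2 AsO4^3-(aq)
Ksp = [Ca^2+]^3[AsO4^3-]^2
If s mol/L of Ca3(AsO4)2 dissolves, [Ca^2+] = 3s and [AsO4^3-] = 2s.
Substituting: Ksp = (3s)^3(2s)^2 = 108s^5
s^5 = 4.33 × 10^-19 / 108, so s = 8.329 × 10^-5 M
[AsO4^3-] = 2s = 1.67 x 10^-4 M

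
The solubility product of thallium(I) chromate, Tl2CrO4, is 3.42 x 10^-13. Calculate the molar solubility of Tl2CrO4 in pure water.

s ≈ 4.41 × 10^-5 M

Tl2CrO4(s) ⇌ 2 Tl^+(aq) + CrO4^2-(aq)
Ksp = [Tl^+]^2[CrO4^2-]
For each mole of Tl2CrO4 that dissolves: [Tl^+] = 2s, [CrO4^2-] = s.
Substituting: Ksp = (2s)^2s = 4s^3
s^3 = 3.42 x 10^-13 / 4, so s = 4.41 × 10^-5 M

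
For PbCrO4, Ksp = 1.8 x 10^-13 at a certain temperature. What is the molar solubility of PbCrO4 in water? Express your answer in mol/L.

PbCrO4(s) ⇌ Pb^2+ + CrO4^2-
Ksp = [Pb^2+][CrO4^2-]
Let s = molar solubility. Then [Pb^2+] = s and [CrO4^2-] = s.
Ksp = s^2
s = √(1.8 x 10^-13) = 4.2 × 10^-7 M

s ≈ 4.2 x 10^-7 M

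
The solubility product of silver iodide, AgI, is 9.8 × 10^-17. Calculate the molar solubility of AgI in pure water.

s = 9.9 x 10^-9 M

AgI(s) ⇌ Ag^+(aq) + I^-(aq)
Ksp = [Ag^+][I^-]
With molar solubility s: [Ag^+] = s, [I^-] = s.
Ksp = s^2
s = (9.8 × 10^-17)^(1/2) = 9.9 x 10^-9 M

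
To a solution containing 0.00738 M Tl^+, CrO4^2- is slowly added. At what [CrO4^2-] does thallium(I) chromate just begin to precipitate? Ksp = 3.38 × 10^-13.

Tl2CrO4(s) <=> 2 Tl^+(aq) + CrO4^2-(aq)
Ksp = [Tl^+]^2[CrO4^2-]
Precipitation begins when Q = Ksp. With [Tl^+] = 0.00738 M:
3.38 × 10^-13 = (0.00738)^2 × [CrO4^2-]
[CrO4^2-] = (3.38 × 10^-13 / 5.446 x 10^-5) = 6.21 x 10^-9 M

[CrO4^2-] = 6.21e-9 M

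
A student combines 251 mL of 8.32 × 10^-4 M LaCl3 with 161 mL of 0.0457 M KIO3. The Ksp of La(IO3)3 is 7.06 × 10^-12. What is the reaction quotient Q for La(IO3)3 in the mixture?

Total volume = 251 + 161 = 412 mL.
[La^3+] = 8.32 × 10^-4 × (251/412) = 5.069 × 10^-4 M
[IO3^-] = 4.57 x 10^-2 × (161/412) = 1.786 × 10^-2 M
La(IO3)3(s) ⇌ La^3+ + 3 IO3^-, so Q = [La^3+][IO3^-]^3
Q = (5.069 x 10^-4)(1.786 × 10^-2)^3 = 2.89 x 10^-9
Q > Ksp, so La(IO3)3 will precipitate.

Q = 2.89 × 10^-9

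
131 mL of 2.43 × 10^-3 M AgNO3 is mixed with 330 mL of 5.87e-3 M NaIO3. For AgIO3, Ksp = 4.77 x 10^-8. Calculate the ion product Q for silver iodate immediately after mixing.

Total volume = 131 + 330 = 461 mL.
[Ag^+] = 2.43 x 10^-3 × (131/461) = 6.905 × 10^-4 M
[IO3^-] = 5.87 x 10^-3 × (330/461) = 4.202 x 10^-3 M
AgIO3(s) ⇌ Ag^+ + IO3^-, so Q = [Ag^+][IO3^-]
Q = (6.905 × 10^-4)(4.202 × 10^-3) = 2.90 × 10^-6
Q > Ksp, so AgIO3 will precipitate.

2.90 × 10^-6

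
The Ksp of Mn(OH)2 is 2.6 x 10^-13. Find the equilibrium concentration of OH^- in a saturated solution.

Mn(OH)2(s) <=> Mn^2+(aq) + 2 OH^-(aq)
Ksp = [Mn^2+][OH^-]^2
With molar solubility s: [Mn^2+] = s, [OH^-] = 2s.
So Ksp = s × (2s)^2 = 4s^3
s^3 = 2.6 x 10^-13 / 4, so s = 4.02 x 10^-5 M
[OH^-] = 2s = 8.0 × 10^-5 M

[OH^-] = 8.0 x 10^-5 M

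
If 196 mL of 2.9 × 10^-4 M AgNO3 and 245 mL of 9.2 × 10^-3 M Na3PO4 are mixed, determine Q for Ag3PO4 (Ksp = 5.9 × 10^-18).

Q ≈ 1.1e-14

Total volume = 196 + 245 = 441 mL.
[Ag^+] = 2.9 × 10^-4 × (196/441) = 1.29 × 10^-4 M
[PO4^3-] = 9.2 × 10^-3 × (245/441) = 5.11 × 10^-3 M
Ag3PO4(s) ⇌ 3 Ag^+ + PO4^3-, so Q = [Ag^+]^3[PO4^3-]
Q = (1.29 x 10^-4)^3(5.11 × 10^-3) = 1.1 x 10^-14
Q > Ksp, so Ag3PO4 will precipitate.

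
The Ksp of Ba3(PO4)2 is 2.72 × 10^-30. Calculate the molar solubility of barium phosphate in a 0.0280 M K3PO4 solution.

5.05 x 10^-10 M

Ba3(PO4)2(s) ⇌ 3 Ba^2+ + 2 PO4^3-
Ksp = [Ba^2+]^3[PO4^3-]^2
If s mol/L dissolves here, [Ba^2+] = 3s, [PO4^3-] = 0.0280 + 2s ≈ 0.0280 (Ksp is small, so little additional dissolves).
Ksp ≈ (3s)^3 × (0.0280)^2
s = 5.05 x 10^-10 M
Check: 2s = 1.0 x 10^-9 ≪ 0.0280, so the approximation is valid.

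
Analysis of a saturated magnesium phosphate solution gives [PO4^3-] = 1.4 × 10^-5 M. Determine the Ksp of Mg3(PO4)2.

Ksp = 1.8e-24

Mg3(PO4)2(s) ⇌ 3 Mg^2+ + 2 PO4^3-
Stoichiometry gives [Mg^2+] = (3/2)[PO4^3-] = 2.10 × 10^-5 M.
Ksp = [Mg^2+]^3[PO4^3-]^2
Ksp = (2.10 × 10^-5)^3 × (1.4 × 10^-5)^2 = 1.8 × 10^-24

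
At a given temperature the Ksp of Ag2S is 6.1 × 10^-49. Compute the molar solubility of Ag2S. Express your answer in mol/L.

Ag2S(s) ⇌ 2 Ag^+(aq) + S^2-(aq)
Ksp = [Ag^+]^2[S^2-]
Let s = molar solubility. Then [Ag^+] = 2s and [S^2-] = s.
So Ksp = (2s)^2 × s = 4s^3
Solving, s = (6.1 × 10^-49/4)^(1/3) = 5.3 × 10^-17 M

s = 5.3e-17 M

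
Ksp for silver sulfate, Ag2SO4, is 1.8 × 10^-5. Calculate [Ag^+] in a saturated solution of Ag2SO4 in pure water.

Ag2SO4(s) ⇌ 2 Ag^+(aq) + SO4^2-(aq)
Ksp = [Ag^+]^2[SO4^2-]
If s mol/L of Ag2SO4 dissolves, [Ag^+] = 2s and [SO4^2-] = s.
Ksp = (2s)^2s = 4s^3
s = (1.8 × 10^-5 / 4)^(1/3) = 1.65 × 10^-2 M
[Ag^+] = 2s = 3.3 x 10^-2 M

0.033 M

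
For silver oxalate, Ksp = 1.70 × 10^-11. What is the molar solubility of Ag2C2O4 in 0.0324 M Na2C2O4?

Ag2C2O4(s) ⇌ 2 Ag^+ + C2O4^2-
Ksp = [Ag^+]^2[C2O4^2-]
Let s be the molar solubility in this solution. [Ag^+] = 2s, [C2O4^2-] = 0.0324 + s ≈ 0.0324 (Ksp is small, so little additional dissolves).
Ksp ≈ (2s)^2 × 0.0324
s = 1.15 x 10^-5 M
Check: s = 1.1 × 10^-5 ≪ 0.0324, so the approximation is valid.

s = 1.15e-5 M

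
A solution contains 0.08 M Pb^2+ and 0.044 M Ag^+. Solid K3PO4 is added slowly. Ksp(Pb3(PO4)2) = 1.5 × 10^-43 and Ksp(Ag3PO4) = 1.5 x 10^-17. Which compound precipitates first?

Pb3(PO4)2

Precipitation of each salt starts when its ion product equals its Ksp.
For Pb3(PO4)2: 1.5 × 10^-43 = (0.08)^3 × [PO4^3-]^2  ⇒  [PO4^3-] = 1.7 × 10^-20 M.
For Ag3PO4: 1.5 x 10^-17 = (0.044)^3 × [PO4^3-]  ⇒  [PO4^3-] = 1.8 x 10^-13 M.
The salt with the lower threshold [PO4^3-] precipitates first: Pb3(PO4)2.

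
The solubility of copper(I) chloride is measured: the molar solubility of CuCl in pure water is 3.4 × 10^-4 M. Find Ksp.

CuCl(s) ⇌ Cu^+(aq) + Cl^-(aq)
For each mole of CuCl that dissolves: [Cu^+] = s, [Cl^-] = s.
Ksp = [Cu^+][Cl^-]
Ksp = s^2
Ksp = (3.4 × 10^-4)^2 = 1.2 x 10^-7

1.2 × 10^-7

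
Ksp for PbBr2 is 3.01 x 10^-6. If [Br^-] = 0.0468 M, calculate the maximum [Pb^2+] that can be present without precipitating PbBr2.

PbBr2(s) ⇌ Pb^2+(aq) + 2 Br^-(aq)
Ksp = [Pb^2+][Br^-]^2
Precipitation begins when Q = Ksp. With [Br^-] = 0.0468 M:
3.01 x 10^-6 = (0.0468)^2 × [Pb^2+]
[Pb^2+] = (3.01 x 10^-6 / 2.190 x 10^-3) = 1.37 x 10^-3 M

[Pb^2+] = 1.37 × 10^-3 M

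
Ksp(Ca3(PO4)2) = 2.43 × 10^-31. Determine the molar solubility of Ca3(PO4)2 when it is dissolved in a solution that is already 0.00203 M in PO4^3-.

s = 1.30 × 10^-9 M

Ca3(PO4)2(s) <=> 3 Ca^2+(aq) + 2 PO4^3-(aq)
Ksp = [Ca^2+]^3[PO4^3-]^2
If s mol/L dissolves here, [Ca^2+] = 3s, [PO4^3-] = 0.00203 + 2s ≈ 0.00203 (since the PO4^3- already present dominates).
Ksp ≈ (3s)^3 × (0.00203)^2
s = 1.30 × 10^-9 M
Check: 2s = 2.6 × 10^-9 ≪ 0.00203, so the approximation is valid.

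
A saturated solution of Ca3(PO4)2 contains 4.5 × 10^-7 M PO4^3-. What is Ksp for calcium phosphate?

Ca3(PO4)2(s) ⇌ 3 Ca^2+ + 2 PO4^3-
Stoichiometry gives [Ca^2+] = (3/2)[PO4^3-] = 6.75 × 10^-7 M.
Ksp = [Ca^2+]^3[PO4^3-]^2
Ksp = (6.75 × 10^-7)^3 × (4.5 × 10^-7)^2 = 6.2 × 10^-32

Ksp ≈ 6.2e-32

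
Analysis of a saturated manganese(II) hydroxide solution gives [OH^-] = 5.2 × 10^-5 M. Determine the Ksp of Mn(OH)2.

Mn(OH)2(s) <=> Mn^2+(aq) + 2 OH^-(aq)
Stoichiometry gives [Mn^2+] = (1/2)[OH^-] = 2.60 × 10^-5 M.
Ksp = [Mn^2+][OH^-]^2
Ksp = 2.60 x 10^-5 × (5.2 × 10^-5)^2 = 7.0 × 10^-14

7.0 × 10^-14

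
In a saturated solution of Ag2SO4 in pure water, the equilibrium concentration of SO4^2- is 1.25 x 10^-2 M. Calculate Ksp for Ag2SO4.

7.81 × 10^-6

Ag2SO4(s) ⇌ 2 Ag^+ + SO4^2-
Stoichiometry gives [Ag^+] = (2/1)[SO4^2-] = 2.500 × 10^-2 M.
Ksp = [Ag^+]^2[SO4^2-]
Ksp = (2.500 x 10^-2)^2 × 1.25 × 10^-2 = 7.81 × 10^-6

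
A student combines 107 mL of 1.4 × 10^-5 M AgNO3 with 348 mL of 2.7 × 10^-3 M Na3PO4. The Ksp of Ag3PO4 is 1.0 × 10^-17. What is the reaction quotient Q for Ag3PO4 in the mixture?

Total volume = 107 + 348 = 455 mL.
[Ag^+] = 1.4 × 10^-5 × (107/455) = 3.29 × 10^-6 M
[PO4^3-] = 2.7 x 10^-3 × (348/455) = 2.07 × 10^-3 M
Ag3PO4(s) ⇌ 3 Ag^+(aq) + PO4^3-(aq), so Q = [Ag^+]^3[PO4^3-]
Q = (3.29 x 10^-6)^3(2.07 × 10^-3) = 7.4 × 10^-20
Q < Ksp, so no precipitate of Ag3PO4 forms.

Q ≈ 7.4 × 10^-20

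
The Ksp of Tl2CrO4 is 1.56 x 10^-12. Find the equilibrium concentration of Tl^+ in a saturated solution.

Tl2CrO4(s) <=> 2 Tl^+(aq) + CrO4^2-(aq)
Ksp = [Tl^+]^2[CrO4^2-]
If s mol/L of Tl2CrO4 dissolves, [Tl^+] = 2s and [CrO4^2-] = s.
Substituting: Ksp = (2s)^2s = 4s^3
Solving, s = (1.56 x 10^-12/4)^(1/3) = 7.306 x 10^-5 M
[Tl^+] = 2s = 1.46 × 10^-4 M

[Tl^+] ≈ 1.46e-4 M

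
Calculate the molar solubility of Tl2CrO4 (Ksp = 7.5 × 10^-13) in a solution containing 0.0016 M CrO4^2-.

Tl2CrO4(s) <=> 2 Tl^+ + CrO4^2-
Ksp = [Tl^+]^2[CrO4^2-]
Let s be the molar solubility in this solution. [Tl^+] = 2s, [CrO4^2-] = 0.0016 + s ≈ 0.0016 (Ksp is small, so little additional dissolves).
Ksp ≈ (2s)^2 × 0.0016
s = 1.1 × 10^-5 M
Check: s = 1.1 × 10^-5 ≪ 0.0016, so the approximation is valid.

s ≈ 1.1e-5 M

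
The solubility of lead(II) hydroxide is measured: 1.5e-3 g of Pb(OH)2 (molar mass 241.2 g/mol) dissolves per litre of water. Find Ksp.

Molar solubility s = (1.5 × 10^-3 g/L) / (241.2 g/mol) = 6.22 × 10^-6 M.
Pb(OH)2(s) ⇌ Pb^2+(aq) + 2 OH^-(aq)
Let s = molar solubility. Then [Pb^2+] = s and [OH^-] = 2s.
Ksp = [Pb^2+][OH^-]^2
So Ksp = s × (2s)^2 = 4s^3
Ksp = 4 × (6.22 × 10^-6)^3 = 9.6 x 10^-16

Ksp ≈ 9.6 × 10^-16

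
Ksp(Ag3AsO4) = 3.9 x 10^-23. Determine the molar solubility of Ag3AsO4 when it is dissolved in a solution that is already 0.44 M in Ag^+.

Ag3AsO4(s) ⇌ 3 Ag^+ + AsO4^3-
Ksp = [Ag^+]^3[AsO4^3-]
If s mol/L dissolves here, [Ag^+] = 0.44 + 3s ≈ 0.44, [AsO4^3-] = s (common-ion effect: Ag^+ is already 0.44 M).
Ksp ≈ (0.44)^3 × s
s = 4.6 × 10^-22 M
Check: 3s = 1.4 × 10^-21 ≪ 0.44, so the approximation is valid.

4.6e-22 M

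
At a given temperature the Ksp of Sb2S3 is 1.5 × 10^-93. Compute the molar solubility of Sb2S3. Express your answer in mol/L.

s = 1.1 × 10^-19 M

Sb2S3(s) ⇌ 2 Sb^3+(aq) + 3 S^2-(aq)
Ksp = [Sb^3+]^2[S^2-]^3
If s mol/L of Sb2S3 dissolves, [Sb^3+] = 2s and [S^2-] = 3s.
Ksp = (2s)^2(3s)^3 = 108s^5
s = (1.5 × 10^-93 / 108)^(1/5) = 1.1 × 10^-19 M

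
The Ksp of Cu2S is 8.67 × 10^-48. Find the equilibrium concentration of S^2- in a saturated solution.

Cu2S(s) <=> 2 Cu^+(aq) + S^2-(aq)
Ksp = [Cu^+]^2[S^2-]
With molar solubility s: [Cu^+] = 2s, [S^2-] = s.
Ksp = (2s)^2s = 4s^3
Solving, s = (8.67 × 10^-48/4)^(1/3) = 1.294 × 10^-16 M
[S^2-] = s = 1.29 × 10^-16 M

[S^2-] = 1.29e-16 M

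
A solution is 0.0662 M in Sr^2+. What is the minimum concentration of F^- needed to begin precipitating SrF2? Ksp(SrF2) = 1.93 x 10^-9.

[F^-] ≈ 1.71 x 10^-4 M

SrF2(s) ⇌ Sr^2+ + 2 F^-
Ksp = [Sr^2+][F^-]^2
Precipitation begins when Q = Ksp. With [Sr^2+] = 0.0662 M:
1.93 x 10^-9 = (0.0662) × [F^-]^2
[F^-] = (1.93 x 10^-9 / 6.62 x 10^-2)^(1/2) = 1.71 × 10^-4 M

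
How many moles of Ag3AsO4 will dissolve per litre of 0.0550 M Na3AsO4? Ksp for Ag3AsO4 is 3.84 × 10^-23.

s ≈ 2.96 × 10^-8 M

Ag3AsO4(s) ⇌ 3 Ag^+ + AsO4^3-
Ksp = [Ag^+]^3[AsO4^3-]
Let s = moles of Ag3AsO4 that dissolve per litre. [Ag^+] = 3s, [AsO4^3-] = 0.0550 + s ≈ 0.0550 (since AsO4^3- from Na3AsO4 dominates).
Ksp ≈ (3s)^3 × 0.0550
s = 2.96 × 10^-8 M
Check: s = 3.0 × 10^-8 ≪ 0.0550, so the approximation is valid.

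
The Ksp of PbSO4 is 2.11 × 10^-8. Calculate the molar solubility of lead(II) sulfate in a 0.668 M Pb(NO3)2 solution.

s = 3.16 × 10^-8 M

PbSO4(s) <=> Pb^2+ + SO4^2-
Ksp = [Pb^2+][SO4^2-]
Let s be the molar solubility in this solution. [Pb^2+] = 0.668 + s ≈ 0.668, [SO4^2-] = s (Ksp is small, so little additional dissolves).
Ksp ≈ 0.668 × s
s = 3.16 × 10^-8 M
Check: s = 3.2 x 10^-8 ≪ 0.668, so the approximation is valid.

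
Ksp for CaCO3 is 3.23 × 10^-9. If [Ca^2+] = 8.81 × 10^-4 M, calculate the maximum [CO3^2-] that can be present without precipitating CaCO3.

CaCO3(s) ⇌ Ca^2+(aq) + CO3^2-(aq)
Ksp = [Ca^2+][CO3^2-]
Precipitation begins when Q = Ksp. With [Ca^2+] = 8.81 × 10^-4 M:
3.23 × 10^-9 = (8.81 × 10^-4) × [CO3^2-]
[CO3^2-] = (3.23 × 10^-9 / 8.81 × 10^-4) = 3.67 x 10^-6 M

[CO3^2-] ≈ 3.67 x 10^-6 M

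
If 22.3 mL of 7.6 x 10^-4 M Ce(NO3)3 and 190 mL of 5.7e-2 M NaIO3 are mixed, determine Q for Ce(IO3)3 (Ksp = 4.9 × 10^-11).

Q = 1.1e-8

Total volume = 22.3 + 190 = 212.3 mL.
[Ce^3+] = 7.6 × 10^-4 × (22.3/212.3) = 7.98 x 10^-5 M
[IO3^-] = 5.7 × 10^-2 × (190/212.3) = 5.10 × 10^-2 M
Ce(IO3)3(s) <=> Ce^3+(aq) + 3 IO3^-(aq), so Q = [Ce^3+][IO3^-]^3
Q = (7.98 × 10^-5)(5.10 × 10^-2)^3 = 1.1 × 10^-8
Q > Ksp, so Ce(IO3)3 will precipitate.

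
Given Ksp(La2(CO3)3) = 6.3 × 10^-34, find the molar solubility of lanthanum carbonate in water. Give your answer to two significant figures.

s = 9.0 × 10^-8 M

La2(CO3)3(s) <=> 2 La^3+ + 3 CO3^2-
Ksp = [La^3+]^2[CO3^2-]^3
For each mole of La2(CO3)3 that dissolves: [La^3+] = 2s, [CO3^2-] = 3s.
Ksp = (2s)^2(3s)^3 = 108s^5
s = (6.3 × 10^-34 / 108)^(1/5) = 9.0 × 10^-8 M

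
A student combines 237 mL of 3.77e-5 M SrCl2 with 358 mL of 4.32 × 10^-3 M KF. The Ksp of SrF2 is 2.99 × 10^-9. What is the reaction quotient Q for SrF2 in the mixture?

1.01e-10

Total volume = 237 + 358 = 595 mL.
[Sr^2+] = 3.77 × 10^-5 × (237/595) = 1.502 × 10^-5 M
[F^-] = 4.32 x 10^-3 × (358/595) = 2.599 × 10^-3 M
SrF2(s) ⇌ Sr^2+(aq) + 2 F^-(aq), so Q = [Sr^2+][F^-]^2
Q = (1.502 × 10^-5)(2.599 × 10^-3)^2 = 1.01 × 10^-10
Q < Ksp, so no precipitate of SrF2 forms.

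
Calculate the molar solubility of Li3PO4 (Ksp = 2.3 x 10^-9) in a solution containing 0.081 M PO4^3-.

Li3PO4(s) ⇌ 3 Li^+(aq) + PO4^3-(aq)
Ksp = [Li^+]^3[PO4^3-]
If s mol/L dissolves here, [Li^+] = 3s, [PO4^3-] = 0.081 + s ≈ 0.081 (common-ion effect: PO4^3- is already 0.081 M).
Ksp ≈ (3s)^3 × 0.081
s = 1.0 × 10^-3 M
Check: s = 1.0 x 10^-3 ≪ 0.081, so the approximation is valid.

s ≈ 1.0 × 10^-3 M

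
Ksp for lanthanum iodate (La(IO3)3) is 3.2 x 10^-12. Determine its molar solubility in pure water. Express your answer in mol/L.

s ≈ 5.9 × 10^-4 M

La(IO3)3(s) <=> La^3+(aq) + 3 IO3^-(aq)
Ksp = [La^3+][IO3^-]^3
Let s = molar solubility. Then [La^3+] = s and [IO3^-] = 3s.
Substituting: Ksp = s(3s)^3 = 27s^4
s^4 = 3.2 x 10^-12 / 27, so s = 5.9 × 10^-4 M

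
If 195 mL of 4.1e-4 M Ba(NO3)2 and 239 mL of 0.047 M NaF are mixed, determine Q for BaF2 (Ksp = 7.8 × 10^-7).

1.2 x 10^-7

Total volume = 195 + 239 = 434 mL.
[Ba^2+] = 4.1 × 10^-4 × (195/434) = 1.84 × 10^-4 M
[F^-] = 4.7 × 10^-2 × (239/434) = 2.59 × 10^-2 M
BaF2(s) ⇌ Ba^2+(aq) + 2 F^-(aq), so Q = [Ba^2+][F^-]^2
Q = (1.84 x 10^-4)(2.59 x 10^-2)^2 = 1.2 x 10^-7
Q < Ksp, so no precipitate of BaF2 forms.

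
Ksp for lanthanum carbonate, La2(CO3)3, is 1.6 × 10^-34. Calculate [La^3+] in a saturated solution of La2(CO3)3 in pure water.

La2(CO3)3(s) ⇌ 2 La^3+ + 3 CO3^2-
Ksp = [La^3+]^2[CO3^2-]^3
For each mole of La2(CO3)3 that dissolves: [La^3+] = 2s, [CO3^2-] = 3s.
Ksp = (2s)^2(3s)^3 = 108s^5
s = (1.6 × 10^-34 / 108)^(1/5) = 6.83 x 10^-8 M
[La^3+] = 2s = 1.4 x 10^-7 M

[La^3+] = 1.4e-7 M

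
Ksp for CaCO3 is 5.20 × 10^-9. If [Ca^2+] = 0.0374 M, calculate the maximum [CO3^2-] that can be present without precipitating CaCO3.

[CO3^2-] ≈ 1.39 × 10^-7 M

CaCO3(s) ⇌ Ca^2+(aq) + CO3^2-(aq)
Ksp = [Ca^2+][CO3^2-]
Precipitation begins when Q = Ksp. With [Ca^2+] = 0.0374 M:
5.20 × 10^-9 = (0.0374) × [CO3^2-]
[CO3^2-] = (5.20 × 10^-9 / 3.74 × 10^-2) = 1.39 × 10^-7 M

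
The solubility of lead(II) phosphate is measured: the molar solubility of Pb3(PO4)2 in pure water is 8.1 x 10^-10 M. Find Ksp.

Ksp = 3.8 × 10^-44

Pb3(PO4)2(s) ⇌ 3 Pb^2+ + 2 PO4^3-
With molar solubility s: [Pb^2+] = 3s, [PO4^3-] = 2s.
Ksp = [Pb^2+]^3[PO4^3-]^2
Ksp = (3s)^3(2s)^2 = 108s^5
With s = 8.1 × 10^-10: Ksp = 3.8 × 10^-44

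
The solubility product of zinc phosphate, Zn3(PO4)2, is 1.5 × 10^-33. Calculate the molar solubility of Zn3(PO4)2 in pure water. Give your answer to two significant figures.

1.1e-7 M

Zn3(PO4)2(s) ⇌ 3 Zn^2+ + 2 PO4^3-
Ksp = [Zn^2+]^3[PO4^3-]^2
If s mol/L of Zn3(PO4)2 dissolves, [Zn^2+] = 3s and [PO4^3-] = 2s.
Ksp = (3s)^3(2s)^2 = 108s^5
s^5 = 1.5 × 10^-33 / 108, so s = 1.1 × 10^-7 M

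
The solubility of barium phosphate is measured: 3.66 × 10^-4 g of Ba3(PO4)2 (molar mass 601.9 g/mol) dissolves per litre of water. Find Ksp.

Molar solubility s = (3.66 × 10^-4 g/L) / (601.9 g/mol) = 6.081 × 10^-7 M.
Ba3(PO4)2(s) ⇌ 3 Ba^2+(aq) + 2 PO4^3-(aq)
For each mole of Ba3(PO4)2 that dissolves: [Ba^2+] = 3s, [PO4^3-] = 2s.
Ksp = [Ba^2+]^3[PO4^3-]^2
So Ksp = (3s)^3 × (2s)^2 = 108s^5
Ksp = 108 × (6.081 × 10^-7)^5 = 8.98 x 10^-30

8.98e-30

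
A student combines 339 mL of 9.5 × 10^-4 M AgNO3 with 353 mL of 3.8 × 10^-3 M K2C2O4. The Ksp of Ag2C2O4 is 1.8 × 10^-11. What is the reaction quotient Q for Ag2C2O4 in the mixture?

Total volume = 339 + 353 = 692 mL.
[Ag^+] = 9.5 × 10^-4 × (339/692) = 4.65 × 10^-4 M
[C2O4^2-] = 3.8 x 10^-3 × (353/692) = 1.94 × 10^-3 M
Ag2C2O4(s) ⇌ 2 Ag^+ + C2O4^2-, so Q = [Ag^+]^2[C2O4^2-]
Q = (4.65 × 10^-4)^2(1.94 × 10^-3) = 4.2 × 10^-10
Q > Ksp, so Ag2C2O4 will precipitate.

Q = 4.2 × 10^-10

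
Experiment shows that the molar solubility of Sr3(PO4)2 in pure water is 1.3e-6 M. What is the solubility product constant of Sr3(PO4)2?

Sr3(PO4)2(s) <=> 3 Sr^2+(aq) + 2 PO4^3-(aq)
If s mol/L of Sr3(PO4)2 dissolves, [Sr^2+] = 3s and [PO4^3-] = 2s.
Ksp = [Sr^2+]^3[PO4^3-]^2
Ksp = (3s)^3(2s)^2 = 108s^5
With s = 1.3 × 10^-6: Ksp = 4.0 × 10^-28

Ksp = 4.0 × 10^-28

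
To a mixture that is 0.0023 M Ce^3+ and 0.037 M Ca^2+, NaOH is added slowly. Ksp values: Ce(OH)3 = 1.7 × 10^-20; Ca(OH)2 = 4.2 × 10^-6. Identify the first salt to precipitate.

Each salt begins to precipitate when Q = Ksp, i.e. when [OH^-] reaches its threshold.
For Ce(OH)3: 1.7 × 10^-20 = 0.0023 × [OH^-]^3  ⇒  [OH^-] = 1.9 × 10^-6 M.
For Ca(OH)2: 4.2 × 10^-6 = 0.037 × [OH^-]^2  ⇒  [OH^-] = 1.1 x 10^-2 M.
The salt with the lower threshold [OH^-] precipitates first: Ce(OH)3.

Ce(OH)3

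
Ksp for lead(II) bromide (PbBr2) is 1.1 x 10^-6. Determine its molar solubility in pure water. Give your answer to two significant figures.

6.5e-3 M

PbBr2(s) <=> Pb^2+(aq) + 2 Br^-(aq)
Ksp = [Pb^2+][Br^-]^2
With molar solubility s: [Pb^2+] = s, [Br^-] = 2s.
Ksp = s(2s)^2 = 4s^3
s = (1.1 x 10^-6 / 4)^(1/3) = 6.5 × 10^-3 M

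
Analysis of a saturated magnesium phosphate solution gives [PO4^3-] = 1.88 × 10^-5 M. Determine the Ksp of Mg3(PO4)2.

Ksp = 7.93e-24

Mg3(PO4)2(s) ⇌ 3 Mg^2+ + 2 PO4^3-
Stoichiometry gives [Mg^2+] = (3/2)[PO4^3-] = 2.820 × 10^-5 M.
Ksp = [Mg^2+]^3[PO4^3-]^2
Ksp = (2.820 x 10^-5)^3 × (1.88 x 10^-5)^2 = 7.93 x 10^-24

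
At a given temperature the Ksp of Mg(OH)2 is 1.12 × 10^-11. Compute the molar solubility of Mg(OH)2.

Mg(OH)2(s) ⇌ Mg^2+(aq) + 2 OH^-(aq)
Ksp = [Mg^2+][OH^-]^2
For each mole of Mg(OH)2 that dissolves: [Mg^2+] = s, [OH^-] = 2s.
Ksp = s(2s)^2 = 4s^3
s = (1.12 × 10^-11 / 4)^(1/3) = 1.41 x 10^-4 M

1.41 × 10^-4 M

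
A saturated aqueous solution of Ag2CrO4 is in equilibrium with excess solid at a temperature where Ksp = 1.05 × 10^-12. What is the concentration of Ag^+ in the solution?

1.28e-4 M

Ag2CrO4(s) ⇌ 2 Ag^+(aq) + CrO4^2-(aq)
Ksp = [Ag^+]^2[CrO4^2-]
Let s = molar solubility. Then [Ag^+] = 2s and [CrO4^2-] = s.
Ksp = (2s)^2s = 4s^3
Solving, s = (1.05 × 10^-12/4)^(1/3) = 6.403 × 10^-5 M
[Ag^+] = 2s = 1.28 x 10^-4 M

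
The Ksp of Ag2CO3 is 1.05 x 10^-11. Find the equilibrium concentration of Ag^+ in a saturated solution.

[Ag^+] ≈ 2.76 × 10^-4 M

Ag2CO3(s) ⇌ 2 Ag^+ + CO3^2-
Ksp = [Ag^+]^2[CO3^2-]
For each mole of Ag2CO3 that dissolves: [Ag^+] = 2s, [CO3^2-] = s.
So Ksp = (2s)^2 × s = 4s^3
s^3 = 1.05 x 10^-11 / 4, so s = 1.379 × 10^-4 M
[Ag^+] = 2s = 2.76 × 10^-4 M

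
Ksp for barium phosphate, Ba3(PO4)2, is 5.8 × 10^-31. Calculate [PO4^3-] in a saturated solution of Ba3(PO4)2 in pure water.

Ba3(PO4)2(s) ⇌ 3 Ba^2+(aq) + 2 PO4^3-(aq)
Ksp = [Ba^2+]^3[PO4^3-]^2
If s mol/L of Ba3(PO4)2 dissolves, [Ba^2+] = 3s and [PO4^3-] = 2s.
So Ksp = (3s)^3 × (2s)^2 = 108s^5
s = (5.8 × 10^-31 / 108)^(1/5) = 3.52 x 10^-7 M
[PO4^3-] = 2s = 7.0 × 10^-7 M

[PO4^3-] = 7.0 × 10^-7 M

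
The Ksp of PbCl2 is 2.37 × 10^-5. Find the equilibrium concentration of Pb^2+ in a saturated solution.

[Pb^2+] ≈ 1.81e-2 M

PbCl2(s) <=> Pb^2+(aq) + 2 Cl^-(aq)
Ksp = [Pb^2+][Cl^-]^2
If s mol/L of PbCl2 dissolves, [Pb^2+] = s and [Cl^-] = 2s.
So Ksp = s × (2s)^2 = 4s^3
Solving, s = (2.37 × 10^-5/4)^(1/3) = 1.810 x 10^-2 M
[Pb^2+] = s = 1.81 × 10^-2 M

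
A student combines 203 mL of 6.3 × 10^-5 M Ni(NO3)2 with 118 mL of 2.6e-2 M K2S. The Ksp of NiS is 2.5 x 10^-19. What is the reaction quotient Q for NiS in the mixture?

Q = 3.8 x 10^-7

Total volume = 203 + 118 = 321 mL.
[Ni^2+] = 6.3 x 10^-5 × (203/321) = 3.98 × 10^-5 M
[S^2-] = 2.6 x 10^-2 × (118/321) = 9.56 × 10^-3 M
NiS(s) ⇌ Ni^2+(aq) + S^2-(aq), so Q = [Ni^2+][S^2-]
Q = (3.98 × 10^-5)(9.56 × 10^-3) = 3.8 × 10^-7
Q > Ksp, so NiS will precipitate.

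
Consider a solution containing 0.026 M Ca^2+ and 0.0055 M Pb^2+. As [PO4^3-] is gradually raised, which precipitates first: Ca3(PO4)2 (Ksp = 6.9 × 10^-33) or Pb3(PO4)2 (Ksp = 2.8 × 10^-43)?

Pb3(PO4)2

Precipitation of each salt starts when its ion product equals its Ksp.
For Ca3(PO4)2: 6.9 × 10^-33 = (0.026)^3 × [PO4^3-]^2  ⇒  [PO4^3-] = 2.0 × 10^-14 M.
For Pb3(PO4)2: 2.8 × 10^-43 = (0.0055)^3 × [PO4^3-]^2  ⇒  [PO4^3-] = 1.3 × 10^-18 M.
The salt with the lower threshold [PO4^3-] precipitates first: Pb3(PO4)2.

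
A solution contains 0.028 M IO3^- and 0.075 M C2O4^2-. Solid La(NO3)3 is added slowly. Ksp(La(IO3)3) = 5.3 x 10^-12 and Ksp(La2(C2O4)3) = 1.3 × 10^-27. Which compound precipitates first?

Precipitation of each salt starts when its ion product equals its Ksp.
For La(IO3)3: 5.3 x 10^-12 = (0.028)^3 × [La^3+]  ⇒  [La^3+] = 2.4 x 10^-7 M.
For La2(C2O4)3: 1.3 × 10^-27 = (0.075)^3 × [La^3+]^2  ⇒  [La^3+] = 1.8 x 10^-12 M.
The salt with the lower threshold [La^3+] precipitates first: La2(C2O4)3.

La2(C2O4)3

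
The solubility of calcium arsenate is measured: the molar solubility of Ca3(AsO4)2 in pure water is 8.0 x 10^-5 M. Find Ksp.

Ca3(AsO4)2(s) ⇌ 3 Ca^2+(aq) + 2 AsO4^3-(aq)
With molar solubility s: [Ca^2+] = 3s, [AsO4^3-] = 2s.
Ksp = [Ca^2+]^3[AsO4^3-]^2
Ksp = (3s)^3(2s)^2 = 108s^5
Ksp = 108 × (8.0 x 10^-5)^5 = 3.5 × 10^-19

Ksp = 3.5 × 10^-19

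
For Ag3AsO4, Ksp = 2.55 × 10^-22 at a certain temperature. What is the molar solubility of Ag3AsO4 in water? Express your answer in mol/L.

s = 1.75e-6 M

Ag3AsO4(s) ⇌ 3 Ag^+(aq) + AsO4^3-(aq)
Ksp = [Ag^+]^3[AsO4^3-]
If s mol/L of Ag3AsO4 dissolves, [Ag^+] = 3s and [AsO4^3-] = s.
So Ksp = (3s)^3 × s = 27s^4
Solving, s = (2.55 × 10^-22/27)^(1/4) = 1.75 × 10^-6 M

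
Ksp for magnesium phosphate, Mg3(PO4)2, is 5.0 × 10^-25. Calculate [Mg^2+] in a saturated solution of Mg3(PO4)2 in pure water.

Mg3(PO4)2(s) <=> 3 Mg^2+ + 2 PO4^3-
Ksp = [Mg^2+]^3[PO4^3-]^2
For each mole of Mg3(PO4)2 that dissolves: [Mg^2+] = 3s, [PO4^3-] = 2s.
Substituting: Ksp = (3s)^3(2s)^2 = 108s^5
s = (5.0 × 10^-25 / 108)^(1/5) = 5.41 x 10^-6 M
[Mg^2+] = 3s = 1.6 × 10^-5 M

[Mg^2+] ≈ 1.6 × 10^-5 M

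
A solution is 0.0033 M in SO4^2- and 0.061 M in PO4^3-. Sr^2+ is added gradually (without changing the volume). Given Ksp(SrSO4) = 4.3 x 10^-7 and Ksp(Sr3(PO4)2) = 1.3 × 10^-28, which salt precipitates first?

Sr3(PO4)2

Precipitation of each salt starts when its ion product equals its Ksp.
For SrSO4: 4.3 x 10^-7 = 0.0033 × [Sr^2+]  ⇒  [Sr^2+] = 1.3 x 10^-4 M.
For Sr3(PO4)2: 1.3 × 10^-28 = (0.061)^2 × [Sr^2+]^3  ⇒  [Sr^2+] = 3.3 × 10^-9 M.
The salt with the lower threshold [Sr^2+] precipitates first: Sr3(PO4)2.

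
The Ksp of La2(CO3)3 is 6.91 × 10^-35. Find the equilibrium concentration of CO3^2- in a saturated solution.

[CO3^2-] = 1.73e-7 M

La2(CO3)3(s) <=> 2 La^3+ + 3 CO3^2-
Ksp = [La^3+]^2[CO3^2-]^3
If s mol/L of La2(CO3)3 dissolves, [La^3+] = 2s and [CO3^2-] = 3s.
Substituting: Ksp = (2s)^2(3s)^3 = 108s^5
s = (6.91 × 10^-35 / 108)^(1/5) = 5.770 × 10^-8 M
[CO3^2-] = 3s = 1.73 × 10^-7 M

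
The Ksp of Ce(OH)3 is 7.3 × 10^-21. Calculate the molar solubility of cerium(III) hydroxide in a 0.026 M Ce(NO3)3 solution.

Ce(OH)3(s) ⇌ Ce^3+(aq) + 3 OH^-(aq)
Ksp = [Ce^3+][OH^-]^3
Let s = moles of Ce(OH)3 that dissolve per litre. [Ce^3+] = 0.026 + s ≈ 0.026, [OH^-] = 3s (Ksp is small, so little additional dissolves).
Ksp ≈ 0.026 × (3s)^3
s = 2.2 x 10^-7 M
Check: s = 2.2 x 10^-7 ≪ 0.026, so the approximation is valid.

s = 2.2e-7 M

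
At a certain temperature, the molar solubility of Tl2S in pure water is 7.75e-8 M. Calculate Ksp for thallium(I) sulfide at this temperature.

Tl2S(s) ⇌ 2 Tl^+(aq) + S^2-(aq)
Let s = molar solubility. Then [Tl^+] = 2s and [S^2-] = s.
Ksp = [Tl^+]^2[S^2-]
Ksp = (2s)^2s = 4s^3
With s = 7.75 × 10^-8: Ksp = 1.86 × 10^-21

1.86 x 10^-21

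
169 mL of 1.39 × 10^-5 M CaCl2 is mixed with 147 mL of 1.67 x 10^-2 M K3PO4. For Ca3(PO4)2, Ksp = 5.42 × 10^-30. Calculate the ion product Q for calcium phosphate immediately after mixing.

Total volume = 169 + 147 = 316 mL.
[Ca^2+] = 1.39 x 10^-5 × (169/316) = 7.434 x 10^-6 M
[PO4^3-] = 1.67 × 10^-2 × (147/316) = 7.769 × 10^-3 M
Ca3(PO4)2(s) ⇌ 3 Ca^2+(aq) + 2 PO4^3-(aq), so Q = [Ca^2+]^3[PO4^3-]^2
Q = (7.434 x 10^-6)^3(7.769 x 10^-3)^2 = 2.48 x 10^-20
Q > Ksp, so Ca3(PO4)2 will precipitate.

Q ≈ 2.48e-20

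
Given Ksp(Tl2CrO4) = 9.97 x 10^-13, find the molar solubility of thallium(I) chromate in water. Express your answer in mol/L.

Tl2CrO4(s) <=> 2 Tl^+(aq) + CrO4^2-(aq)
Ksp = [Tl^+]^2[CrO4^2-]
If s mol/L of Tl2CrO4 dissolves, [Tl^+] = 2s and [CrO4^2-] = s.
So Ksp = (2s)^2 × s = 4s^3
Solving, s = (9.97 x 10^-13/4)^(1/3) = 6.29 x 10^-5 M

s = 6.29 × 10^-5 M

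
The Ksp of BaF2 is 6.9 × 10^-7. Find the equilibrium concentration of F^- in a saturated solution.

BaF2(s) ⇌ Ba^2+(aq) + 2 F^-(aq)
Ksp = [Ba^2+][F^-]^2
With molar solubility s: [Ba^2+] = s, [F^-] = 2s.
Substituting: Ksp = s(2s)^2 = 4s^3
Solving, s = (6.9 × 10^-7/4)^(1/3) = 5.57 × 10^-3 M
[F^-] = 2s = 1.1 × 10^-2 M

1.1e-2 M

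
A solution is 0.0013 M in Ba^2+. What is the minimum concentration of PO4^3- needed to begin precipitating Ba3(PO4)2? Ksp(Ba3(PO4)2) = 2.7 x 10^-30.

Ba3(PO4)2(s) ⇌ 3 Ba^2+(aq) + 2 PO4^3-(aq)
Ksp = [Ba^2+]^3[PO4^3-]^2
Precipitation begins when Q = Ksp. With [Ba^2+] = 0.0013 M:
2.7 x 10^-30 = (0.0013)^3 × [PO4^3-]^2
[PO4^3-] = (2.7 x 10^-30 / 2.20 × 10^-9)^(1/2) = 3.5 × 10^-11 M

[PO4^3-] ≈ 3.5 x 10^-11 M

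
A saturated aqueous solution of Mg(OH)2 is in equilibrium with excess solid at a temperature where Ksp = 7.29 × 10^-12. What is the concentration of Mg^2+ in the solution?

1.22 × 10^-4 M

Mg(OH)2(s) <=> Mg^2+(aq) + 2 OH^-(aq)
Ksp = [Mg^2+][OH^-]^2
For each mole of Mg(OH)2 that dissolves: [Mg^2+] = s, [OH^-] = 2s.
Ksp = s(2s)^2 = 4s^3
s^3 = 7.29 × 10^-12 / 4, so s = 1.221 x 10^-4 M
[Mg^2+] = s = 1.22 × 10^-4 M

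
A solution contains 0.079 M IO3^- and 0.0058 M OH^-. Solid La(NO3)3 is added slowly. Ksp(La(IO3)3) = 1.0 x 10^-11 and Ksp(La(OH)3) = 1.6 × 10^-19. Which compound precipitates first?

Each salt begins to precipitate when Q = Ksp, i.e. when [La^3+] reaches its threshold.
For La(IO3)3: 1.0 x 10^-11 = (0.079)^3 × [La^3+]  ⇒  [La^3+] = 2.0 × 10^-8 M.
For La(OH)3: 1.6 × 10^-19 = (0.0058)^3 × [La^3+]  ⇒  [La^3+] = 8.2 × 10^-13 M.
The salt with the lower threshold [La^3+] precipitates first: La(OH)3.

La(OH)3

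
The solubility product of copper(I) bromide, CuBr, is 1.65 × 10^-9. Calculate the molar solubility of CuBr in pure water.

CuBr(s) ⇌ Cu^+ + Br^-
Ksp = [Cu^+][Br^-]
For each mole of CuBr that dissolves: [Cu^+] = s, [Br^-] = s.
Ksp = (s)(s) = s^2
s = √(1.65 × 10^-9) = 4.06 x 10^-5 M

4.06 x 10^-5 M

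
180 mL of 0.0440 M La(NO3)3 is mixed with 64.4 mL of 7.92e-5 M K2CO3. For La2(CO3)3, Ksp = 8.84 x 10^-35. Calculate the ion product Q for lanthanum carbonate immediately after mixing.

Q ≈ 9.55e-18

Total volume = 180 + 64.4 = 244.4 mL.
[La^3+] = 4.40 x 10^-2 × (180/244.4) = 3.241 x 10^-2 M
[CO3^2-] = 7.92 × 10^-5 × (64.4/244.4) = 2.087 x 10^-5 M
La2(CO3)3(s) ⇌ 2 La^3+(aq) + 3 CO3^2-(aq), so Q = [La^3+]^2[CO3^2-]^3
Q = (3.241 x 10^-2)^2(2.087 x 10^-5)^3 = 9.55 x 10^-18
Q > Ksp, so La2(CO3)3 will precipitate.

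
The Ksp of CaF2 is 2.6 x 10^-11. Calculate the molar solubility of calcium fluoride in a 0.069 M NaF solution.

CaF2(s) <=> Ca^2+(aq) + 2 F^-(aq)
Ksp = [Ca^2+][F^-]^2
Let s = moles of CaF2 that dissolve per litre. [Ca^2+] = s, [F^-] = 0.069 + 2s ≈ 0.069 (since F^- from NaF dominates).
Ksp ≈ s × (0.069)^2
s = 5.5 x 10^-9 M
Check: 2s = 1.1 x 10^-8 ≪ 0.069, so the approximation is valid.

5.5 x 10^-9 M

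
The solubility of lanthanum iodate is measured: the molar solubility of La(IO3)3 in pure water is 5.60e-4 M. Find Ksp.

La(IO3)3(s) ⇌ La^3+ + 3 IO3^-
Let s = molar solubility. Then [La^3+] = s and [IO3^-] = 3s.
Ksp = [La^3+][IO3^-]^3
Ksp = s(3s)^3 = 27s^4
With s = 5.60 x 10^-4: Ksp = 2.66 × 10^-12

2.66e-12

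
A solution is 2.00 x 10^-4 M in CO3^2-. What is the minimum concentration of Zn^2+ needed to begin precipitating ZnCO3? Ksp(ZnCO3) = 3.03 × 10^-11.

ZnCO3(s) ⇌ Zn^2+(aq) + CO3^2-(aq)
Ksp = [Zn^2+][CO3^2-]
Precipitation begins when Q = Ksp. With [CO3^2-] = 2.00 x 10^-4 M:
3.03 × 10^-11 = (2.00 x 10^-4) × [Zn^2+]
[Zn^2+] = (3.03 × 10^-11 / 2.00 × 10^-4) = 1.52 x 10^-7 M

[Zn^2+] = 1.52e-7 M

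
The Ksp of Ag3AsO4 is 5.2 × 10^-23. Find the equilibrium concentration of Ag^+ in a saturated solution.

Ag3AsO4(s) <=> 3 Ag^+ + AsO4^3-
Ksp = [Ag^+]^3[AsO4^3-]
Let s = molar solubility. Then [Ag^+] = 3s and [AsO4^3-] = s.
Ksp = (3s)^3s = 27s^4
Solving, s = (5.2 × 10^-23/27)^(1/4) = 1.18 × 10^-6 M
[Ag^+] = 3s = 3.5 × 10^-6 M

[Ag^+] = 3.5 x 10^-6 M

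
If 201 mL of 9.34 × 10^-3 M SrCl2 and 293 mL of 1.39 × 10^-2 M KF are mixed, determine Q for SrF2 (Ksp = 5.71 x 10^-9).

Total volume = 201 + 293 = 494 mL.
[Sr^2+] = 9.34 x 10^-3 × (201/494) = 3.800 × 10^-3 M
[F^-] = 1.39 × 10^-2 × (293/494) = 8.244 × 10^-3 M
SrF2(s) ⇌ Sr^2+ + 2 F^-, so Q = [Sr^2+][F^-]^2
Q = (3.800 × 10^-3)(8.244 × 10^-3)^2 = 2.58 x 10^-7
Q > Ksp, so SrF2 will precipitate.

2.58e-7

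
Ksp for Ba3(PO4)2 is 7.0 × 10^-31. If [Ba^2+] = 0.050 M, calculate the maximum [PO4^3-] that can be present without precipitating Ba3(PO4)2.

Ba3(PO4)2(s) ⇌ 3 Ba^2+(aq) + 2 PO4^3-(aq)
Ksp = [Ba^2+]^3[PO4^3-]^2
Precipitation begins when Q = Ksp. With [Ba^2+] = 0.050 M:
7.0 × 10^-31 = (0.050)^3 × [PO4^3-]^2
[PO4^3-] = (7.0 × 10^-31 / 1.25 x 10^-4)^(1/2) = 7.5 x 10^-14 M

[PO4^3-] = 7.5e-14 M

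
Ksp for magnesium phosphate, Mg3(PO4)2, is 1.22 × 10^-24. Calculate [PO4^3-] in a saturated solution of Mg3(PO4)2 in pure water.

1.29 × 10^-5 M

Mg3(PO4)2(s) ⇌ 3 Mg^2+(aq) + 2 PO4^3-(aq)
Ksp = [Mg^2+]^3[PO4^3-]^2
Let s = molar solubility. Then [Mg^2+] = 3s and [PO4^3-] = 2s.
Substituting: Ksp = (3s)^3(2s)^2 = 108s^5
Solving, s = (1.22 × 10^-24/108)^(1/5) = 6.465 × 10^-6 M
[PO4^3-] = 2s = 1.29 × 10^-5 M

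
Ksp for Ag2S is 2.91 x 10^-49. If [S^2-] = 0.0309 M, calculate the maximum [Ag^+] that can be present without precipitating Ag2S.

[Ag^+] = 3.07 × 10^-24 M

Ag2S(s) ⇌ 2 Ag^+(aq) + S^2-(aq)
Ksp = [Ag^+]^2[S^2-]
Precipitation begins when Q = Ksp. With [S^2-] = 0.0309 M:
2.91 x 10^-49 = (0.0309) × [Ag^+]^2
[Ag^+] = (2.91 x 10^-49 / 3.09 × 10^-2)^(1/2) = 3.07 × 10^-24 M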